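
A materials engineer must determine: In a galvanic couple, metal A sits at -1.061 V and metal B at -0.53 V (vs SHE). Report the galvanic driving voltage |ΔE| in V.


Driving voltage is the absolute potential difference.
|ΔE| = |-1.061 − (-0.53)| = 0.531 V

0.531 V


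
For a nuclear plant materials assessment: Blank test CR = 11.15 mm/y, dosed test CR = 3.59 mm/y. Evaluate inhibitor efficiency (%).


Apply the inhibitor-efficiency definition: IE = (CR_blank − CR_inh)/CR_blank × 100
IE = (11.15 − 3.59) / 11.15 × 100
IE = 7.56 / 11.15 × 100 = 67.8 %

67.8 %


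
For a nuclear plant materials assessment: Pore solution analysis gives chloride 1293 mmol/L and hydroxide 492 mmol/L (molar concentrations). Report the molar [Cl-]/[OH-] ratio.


Threshold parameter = [Cl-] / [OH-] (molar basis; both in mmol/L, so units cancel)
Ratio = 1293 / 492 = 2.63

2.63


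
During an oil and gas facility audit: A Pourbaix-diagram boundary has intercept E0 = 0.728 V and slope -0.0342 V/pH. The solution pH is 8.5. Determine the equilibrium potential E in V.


Apply the Pourbaix line equation: E = E0 + slope*pH
E = 0.728 + (-0.0342)*8.5 = 0.728 + (-0.2907) = 0.4373 V
Rounded to 4 decimal places: E = 0.4373 V

0.4373 V


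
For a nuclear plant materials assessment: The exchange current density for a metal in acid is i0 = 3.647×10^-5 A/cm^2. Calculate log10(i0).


i0 = 3.647×10^-5 A/cm^2
log10(i0) = -4.438

-4.438


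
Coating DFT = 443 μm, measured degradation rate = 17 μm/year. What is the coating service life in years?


Service life = thickness / degradation rate
Life = 443 / 17 = 26.1 years

26.1 years


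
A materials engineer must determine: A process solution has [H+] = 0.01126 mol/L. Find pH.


pH = −log10[H+]
pH = −log10(0.01126) = 1.95

1.95


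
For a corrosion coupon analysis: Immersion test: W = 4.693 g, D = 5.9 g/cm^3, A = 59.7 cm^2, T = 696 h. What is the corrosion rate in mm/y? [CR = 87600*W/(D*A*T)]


Apply the mm/y weight-loss relation: CR = 87600 * W / (D * A * T)
Numerator: 87600 * 4.693 = 411106.8
Denominator: 5.9 * 59.7 * 696 = 245152.08
CR = 411106.8 / 245152.08 = 1.67695 mm/y

1.67695 mm/y


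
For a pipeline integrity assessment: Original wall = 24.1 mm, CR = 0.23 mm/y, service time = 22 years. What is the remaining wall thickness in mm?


Remaining wall = original − CR × time
t = 24.1 − 0.23*22 = 24.1 − 5.06 = 19.04 mm

19.04 mm


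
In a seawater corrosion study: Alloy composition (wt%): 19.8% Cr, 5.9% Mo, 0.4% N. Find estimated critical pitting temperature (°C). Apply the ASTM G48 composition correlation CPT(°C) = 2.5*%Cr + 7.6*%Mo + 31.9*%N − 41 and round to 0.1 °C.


Apply the ASTM G48 empirical CPT estimate: CPT(°C) = 2.5*%Cr + 7.6*%Mo + 31.9*%N − 41
2.5*19.8 = 49.5; 7.6*5.9 = 44.84; 31.9*0.4 = 12.76
CPT = 49.5 + 44.84 + 12.76 − 41 = 66.1 °C
Rounded to 0.1 °C: CPT ≈ 66.1 °C

66.1 °C


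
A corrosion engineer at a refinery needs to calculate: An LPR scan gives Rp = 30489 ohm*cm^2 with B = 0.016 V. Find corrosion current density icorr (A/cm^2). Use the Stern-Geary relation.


Apply the Stern-Geary relation: icorr = B / Rp
icorr = 0.016 / 30489 = 5.248×10^-7 A/cm^2

5.248×10^-7 A/cm^2


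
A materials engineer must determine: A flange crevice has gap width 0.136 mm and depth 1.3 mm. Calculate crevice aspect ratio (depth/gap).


Aspect ratio = depth / gap
Ratio = 1.3 / 0.136 = 9.6

9.6


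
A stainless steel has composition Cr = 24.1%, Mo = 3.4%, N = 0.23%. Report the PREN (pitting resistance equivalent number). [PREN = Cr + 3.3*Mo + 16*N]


Apply the PREN formula: PREN = Cr + 3.3*Mo + 16*N
PREN = 24.1 + 3.3*3.4 + 16*0.23
PREN = 24.1 + 11.22 + 3.68 = 39.0

39.0


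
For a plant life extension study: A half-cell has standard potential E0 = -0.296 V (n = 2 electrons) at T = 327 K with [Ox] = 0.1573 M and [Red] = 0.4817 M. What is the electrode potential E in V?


Apply the Nernst equation: E = E0 + (RT/nF)*ln([Ox]/[Red])
Step 1: RT/nF = 8.314*327/(2*96485) = 0.0140886 V
Step 2: [Ox]/[Red] = 0.1573/0.4817 = 0.326552
Step 3: ln(0.326552) = -1.119166
Step 4: correction = 0.0140886 * -1.119166 = -0.0158 V
E = -0.296 + -0.0158 = -0.3118 V

-0.3118 V


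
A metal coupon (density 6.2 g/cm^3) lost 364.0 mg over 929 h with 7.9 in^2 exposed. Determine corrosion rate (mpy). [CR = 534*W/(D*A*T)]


Apply the mpy weight-loss relation: CR = 534 * W / (D * A * T)
Numerator: 534 * 364.0 = 194376.0
Denominator: 6.2 * 7.9 * 929 = 45502.42
CR = 194376.0 / 45502.42 = 4.2718 mpy

4.2718 mpy


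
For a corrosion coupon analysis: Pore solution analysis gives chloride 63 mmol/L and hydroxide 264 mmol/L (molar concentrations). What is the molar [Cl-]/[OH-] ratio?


Threshold parameter = [Cl-] / [OH-] (molar basis; both in mmol/L, so units cancel)
Ratio = 63 / 264 = 0.24

0.24


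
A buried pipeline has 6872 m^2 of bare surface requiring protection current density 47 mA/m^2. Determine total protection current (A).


I = area * current density, then convert mA → A (÷1000)
I = 6872 * 47 / 1000 = 322.98 A

322.98 A


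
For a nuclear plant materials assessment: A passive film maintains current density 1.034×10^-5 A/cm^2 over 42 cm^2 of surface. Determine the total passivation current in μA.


I = i_pass * A, then convert A → μA (×10^6)
I = 1.034×10^-5 * 42 * 10^6 = 434.28 μA

434.28 μA


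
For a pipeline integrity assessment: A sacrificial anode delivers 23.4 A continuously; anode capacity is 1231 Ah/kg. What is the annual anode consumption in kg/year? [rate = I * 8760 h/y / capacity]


Annual consumption = current * hours per year / capacity
Rate = 23.4 * 8760 / 1231 = 166.5 kg/year

166.5 kg/year


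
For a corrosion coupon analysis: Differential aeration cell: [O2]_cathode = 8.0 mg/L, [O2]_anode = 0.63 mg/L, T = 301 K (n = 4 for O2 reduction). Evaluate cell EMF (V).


Apply the Nernst concentration-cell relation: E = (RT/nF)*ln(C_cathode/C_anode)
RT/nF = 8.314*301/(4*96485) = 0.0064842 V
ln(8.0/0.63) = 2.54148
E = 0.0064842 * 2.54148 = 0.01648 V

0.01648 V


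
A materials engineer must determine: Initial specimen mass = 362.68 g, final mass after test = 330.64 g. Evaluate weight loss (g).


Weight loss = initial − final
WL = 362.68 − 330.64 = 32.04 g

32.04 g


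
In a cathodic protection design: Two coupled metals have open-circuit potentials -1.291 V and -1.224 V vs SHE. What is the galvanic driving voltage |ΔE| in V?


Driving voltage is the absolute potential difference.
|ΔE| = |-1.291 − (-1.224)| = 0.067 V

0.067 V


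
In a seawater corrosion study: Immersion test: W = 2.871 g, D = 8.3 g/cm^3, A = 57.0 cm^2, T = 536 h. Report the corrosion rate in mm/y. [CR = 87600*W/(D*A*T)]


Apply the mm/y weight-loss relation: CR = 87600 * W / (D * A * T)
Numerator: 87600 * 2.871 = 251499.6
Denominator: 8.3 * 57.0 * 536 = 253581.6
CR = 251499.6 / 253581.6 = 0.9918 mm/y

0.9918 mm/y


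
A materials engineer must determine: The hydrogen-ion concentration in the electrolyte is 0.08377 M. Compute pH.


pH = −log10[H+]
pH = −log10(0.08377) = 1.08

1.08


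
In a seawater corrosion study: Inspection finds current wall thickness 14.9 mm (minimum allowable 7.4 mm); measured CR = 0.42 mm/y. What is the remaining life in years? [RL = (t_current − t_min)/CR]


Apply the remaining-life relation: RL = (t_current − t_min) / CR
RL = (14.9 − 7.4) / 0.42 = 7.5 / 0.42 = 17.9 years

17.9 years


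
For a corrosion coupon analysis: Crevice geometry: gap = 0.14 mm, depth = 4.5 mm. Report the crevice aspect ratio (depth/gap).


Aspect ratio = depth / gap
Ratio = 4.5 / 0.14 = 32.1

32.1


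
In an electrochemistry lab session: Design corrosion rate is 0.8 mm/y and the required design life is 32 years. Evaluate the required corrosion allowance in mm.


Corrosion allowance = CR × design life
CA = 0.8 * 32 = 25.6 mm

25.6 mm


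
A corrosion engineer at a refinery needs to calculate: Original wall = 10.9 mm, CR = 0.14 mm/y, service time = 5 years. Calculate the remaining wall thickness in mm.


Remaining wall = original − CR × time
t = 10.9 − 0.14*5 = 10.9 − 0.7 = 10.2 mm

10.2 mm


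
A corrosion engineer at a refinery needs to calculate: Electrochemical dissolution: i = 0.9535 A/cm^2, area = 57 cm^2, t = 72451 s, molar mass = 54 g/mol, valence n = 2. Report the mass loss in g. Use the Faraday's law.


Apply Faraday's law: m = i*A*t*M / (n*F)
Total charge passed Q = i*A*t = 0.9535*57*72451 = 3937675.6245 C
m = Q*M/(n*F) = 3937675.6245*54/(2*96485) = 1101.904 g

1101.904 g


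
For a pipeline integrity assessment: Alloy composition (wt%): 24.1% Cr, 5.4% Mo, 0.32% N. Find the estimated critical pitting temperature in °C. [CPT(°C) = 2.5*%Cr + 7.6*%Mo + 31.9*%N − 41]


Apply the ASTM G48 empirical CPT estimate: CPT(°C) = 2.5*%Cr + 7.6*%Mo + 31.9*%N − 41
2.5*24.1 = 60.25; 7.6*5.4 = 41.04; 31.9*0.32 = 10.208
CPT = 60.25 + 41.04 + 10.208 − 41 = 70.498 °C
Rounded to 0.1 °C: CPT ≈ 70.5 °C

70.5 °C


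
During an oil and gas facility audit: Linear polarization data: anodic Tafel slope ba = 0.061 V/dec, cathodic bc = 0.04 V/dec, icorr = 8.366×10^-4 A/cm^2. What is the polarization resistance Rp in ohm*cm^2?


Apply the Stern-Geary equation: Rp = ba*bc / (2.303*icorr*(ba+bc))
ba*bc = 0.061*0.04 = 0.00244
ba+bc = 0.101; 2.303*icorr*(ba+bc) = 2.303*8.366×10^-4*0.101 = 1.9459567×10^-4
Rp = 0.00244 / 1.9459567×10^-4 = 12.5 ohm*cm^2

12.5 ohm*cm^2


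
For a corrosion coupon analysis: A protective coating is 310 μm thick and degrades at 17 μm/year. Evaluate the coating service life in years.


Service life = thickness / degradation rate
Life = 310 / 17 = 18.2 years

18.2 years


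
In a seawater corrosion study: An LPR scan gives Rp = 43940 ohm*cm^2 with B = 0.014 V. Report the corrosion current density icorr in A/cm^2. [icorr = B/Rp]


Apply the Stern-Geary relation: icorr = B / Rp
icorr = 0.014 / 43940 = 3.186×10^-7 A/cm^2

3.186×10^-7 A/cm^2


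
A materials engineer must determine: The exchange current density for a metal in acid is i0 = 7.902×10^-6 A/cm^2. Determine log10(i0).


i0 = 7.902×10^-6 A/cm^2
log10(i0) = -5.102

-5.102


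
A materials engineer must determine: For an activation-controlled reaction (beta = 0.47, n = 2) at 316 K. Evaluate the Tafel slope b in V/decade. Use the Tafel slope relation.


Apply the Tafel slope relation: b = 2.303*R*T/(beta*n*F)
Numerator: 2.303 * 8.314 * 316 = 6050.5
Denominator: 0.47 * 2 * 96485 = 90695.9
b = 6050.5 / 90695.9 = 0.0667 V/decade

0.0667 V/decade


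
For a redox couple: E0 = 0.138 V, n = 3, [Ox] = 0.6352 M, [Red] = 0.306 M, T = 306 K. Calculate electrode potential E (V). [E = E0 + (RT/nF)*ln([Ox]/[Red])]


Apply the Nernst equation: E = E0 + (RT/nF)*ln([Ox]/[Red])
Step 1: RT/nF = 8.314*306/(3*96485) = 0.00878922 V
Step 2: [Ox]/[Red] = 0.6352/0.306 = 2.075817
Step 3: ln(2.075817) = 0.730355
Step 4: correction = 0.00878922 * 0.730355 = 0.006 V
E = 0.138 + 0.006 = 0.144 V

0.144 V


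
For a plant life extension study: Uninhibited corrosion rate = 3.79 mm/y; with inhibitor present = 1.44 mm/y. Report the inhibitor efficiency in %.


Apply the inhibitor-efficiency definition: IE = (CR_blank − CR_inh)/CR_blank × 100
IE = (3.79 − 1.44) / 3.79 × 100
IE = 2.35 / 3.79 × 100 = 62.0 %

62.0 %


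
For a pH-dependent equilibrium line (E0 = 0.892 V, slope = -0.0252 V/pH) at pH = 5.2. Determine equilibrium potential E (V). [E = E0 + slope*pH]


Apply the Pourbaix line equation: E = E0 + slope*pH
E = 0.892 + (-0.0252)*5.2 = 0.892 + (-0.13104) = 0.76096 V
Rounded to 4 decimal places: E = 0.7610 V

0.7610 V


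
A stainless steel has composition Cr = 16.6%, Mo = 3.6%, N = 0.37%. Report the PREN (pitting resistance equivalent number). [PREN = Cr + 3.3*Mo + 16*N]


Apply the PREN formula: PREN = Cr + 3.3*Mo + 16*N
PREN = 16.6 + 3.3*3.6 + 16*0.37
PREN = 16.6 + 11.88 + 5.92 = 34.4

34.4


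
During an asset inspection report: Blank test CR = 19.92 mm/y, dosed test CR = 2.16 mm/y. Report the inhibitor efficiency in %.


Apply the inhibitor-efficiency definition: IE = (CR_blank − CR_inh)/CR_blank × 100
IE = (19.92 − 2.16) / 19.92 × 100
IE = 17.76 / 19.92 × 100 = 89.2 %

89.2 %


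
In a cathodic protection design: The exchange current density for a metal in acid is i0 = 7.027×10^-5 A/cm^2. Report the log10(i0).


i0 = 7.027×10^-5 A/cm^2
log10(i0) = -4.153

-4.153


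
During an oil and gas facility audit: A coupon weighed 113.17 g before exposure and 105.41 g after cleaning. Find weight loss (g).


Weight loss = initial − final
WL = 113.17 − 105.41 = 7.76 g

7.76 g


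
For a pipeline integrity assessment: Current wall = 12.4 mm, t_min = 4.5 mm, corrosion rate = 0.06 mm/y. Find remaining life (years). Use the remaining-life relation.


Apply the remaining-life relation: RL = (t_current − t_min) / CR
RL = (12.4 − 4.5) / 0.06 = 7.9 / 0.06 = 131.7 years

131.7 years


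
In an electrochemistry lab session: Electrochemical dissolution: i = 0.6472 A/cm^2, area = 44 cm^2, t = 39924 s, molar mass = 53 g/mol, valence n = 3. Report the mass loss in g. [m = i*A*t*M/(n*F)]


Apply Faraday's law: m = i*A*t*M / (n*F)
Total charge passed Q = i*A*t = 0.6472*44*39924 = 1136907.7632 C
m = Q*M/(n*F) = 1136907.7632*53/(3*96485) = 208.1709 g

208.1709 g


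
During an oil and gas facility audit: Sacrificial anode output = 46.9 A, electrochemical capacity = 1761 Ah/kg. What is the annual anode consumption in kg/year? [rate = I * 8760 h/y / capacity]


Annual consumption = current * hours per year / capacity
Rate = 46.9 * 8760 / 1761 = 233.3 kg/year

233.3 kg/year


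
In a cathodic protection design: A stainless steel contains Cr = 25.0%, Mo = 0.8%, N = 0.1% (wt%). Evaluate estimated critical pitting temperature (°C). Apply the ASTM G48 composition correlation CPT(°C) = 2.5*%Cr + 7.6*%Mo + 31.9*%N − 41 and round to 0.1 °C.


Apply the ASTM G48 empirical CPT estimate: CPT(°C) = 2.5*%Cr + 7.6*%Mo + 31.9*%N − 41
2.5*25.0 = 62.5; 7.6*0.8 = 6.08; 31.9*0.1 = 3.19
CPT = 62.5 + 6.08 + 3.19 − 41 = 30.77 °C
Rounded to 0.1 °C: CPT ≈ 30.8 °C

30.8 °C


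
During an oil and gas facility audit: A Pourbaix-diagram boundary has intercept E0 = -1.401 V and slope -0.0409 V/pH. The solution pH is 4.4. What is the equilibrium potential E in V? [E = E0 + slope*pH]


Apply the Pourbaix line equation: E = E0 + slope*pH
E = -1.401 + (-0.0409)*4.4 = -1.401 + (-0.17996) = -1.58096 V
Rounded to 4 decimal places: E = -1.5810 V

-1.5810 V


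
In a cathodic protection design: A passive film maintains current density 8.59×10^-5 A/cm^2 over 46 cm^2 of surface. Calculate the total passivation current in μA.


I = i_pass * A, then convert A → μA (×10^6)
I = 8.59×10^-5 * 46 * 10^6 = 3951.4 μA

3951.4 μA


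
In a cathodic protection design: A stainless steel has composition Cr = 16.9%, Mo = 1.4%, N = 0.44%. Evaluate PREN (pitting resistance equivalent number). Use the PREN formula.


Apply the PREN formula: PREN = Cr + 3.3*Mo + 16*N
PREN = 16.9 + 3.3*1.4 + 16*0.44
PREN = 16.9 + 4.62 + 7.04 = 28.56

28.56


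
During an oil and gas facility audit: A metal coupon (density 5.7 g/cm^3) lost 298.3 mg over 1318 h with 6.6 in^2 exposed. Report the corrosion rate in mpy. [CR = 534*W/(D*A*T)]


Apply the mpy weight-loss relation: CR = 534 * W / (D * A * T)
Numerator: 534 * 298.3 = 159292.2
Denominator: 5.7 * 6.6 * 1318 = 49583.16
CR = 159292.2 / 49583.16 = 3.2126 mpy

3.2126 mpy


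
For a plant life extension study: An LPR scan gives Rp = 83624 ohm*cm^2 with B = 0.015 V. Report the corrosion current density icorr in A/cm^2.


Apply the Stern-Geary relation: icorr = B / Rp
icorr = 0.015 / 83624 = 1.794×10^-7 A/cm^2

1.794×10^-7 A/cm^2


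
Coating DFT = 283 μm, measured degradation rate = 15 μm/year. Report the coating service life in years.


Service life = thickness / degradation rate
Life = 283 / 15 = 18.9 years

18.9 years


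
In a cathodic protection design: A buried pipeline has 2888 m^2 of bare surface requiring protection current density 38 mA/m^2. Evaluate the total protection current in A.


I = area * current density, then convert mA → A (÷1000)
I = 2888 * 38 / 1000 = 109.74 A

109.74 A


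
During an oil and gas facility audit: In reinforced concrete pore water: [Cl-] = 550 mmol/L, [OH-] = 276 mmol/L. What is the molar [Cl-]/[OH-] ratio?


Threshold parameter = [Cl-] / [OH-] (molar basis; both in mmol/L, so units cancel)
Ratio = 550 / 276 = 1.99

1.99


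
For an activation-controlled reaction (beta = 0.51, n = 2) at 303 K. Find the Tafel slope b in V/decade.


Apply the Tafel slope relation: b = 2.303*R*T/(beta*n*F)
Numerator: 2.303 * 8.314 * 303 = 5801.58
Denominator: 0.51 * 2 * 96485 = 98414.7
b = 5801.58 / 98414.7 = 0.059 V/decade

0.059 V/decade


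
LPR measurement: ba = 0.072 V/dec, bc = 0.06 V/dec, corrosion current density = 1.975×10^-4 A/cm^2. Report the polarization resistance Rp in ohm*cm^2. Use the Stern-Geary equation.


Apply the Stern-Geary equation: Rp = ba*bc / (2.303*icorr*(ba+bc))
ba*bc = 0.072*0.06 = 0.00432
ba+bc = 0.132; 2.303*icorr*(ba+bc) = 2.303*1.975×10^-4*0.132 = 6.003921×10^-5
Rp = 0.00432 / 6.003921×10^-5 = 72.0 ohm*cm^2

72.0 ohm*cm^2


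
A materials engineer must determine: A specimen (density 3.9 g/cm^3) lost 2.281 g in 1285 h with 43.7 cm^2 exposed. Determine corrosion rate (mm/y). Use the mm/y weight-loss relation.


Apply the mm/y weight-loss relation: CR = 87600 * W / (D * A * T)
Numerator: 87600 * 2.281 = 199815.6
Denominator: 3.9 * 43.7 * 1285 = 219002.55
CR = 199815.6 / 219002.55 = 0.91239 mm/y

0.91239 mm/y


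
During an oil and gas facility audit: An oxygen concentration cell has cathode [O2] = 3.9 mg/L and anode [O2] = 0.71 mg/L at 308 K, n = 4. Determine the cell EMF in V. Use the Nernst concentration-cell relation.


Apply the Nernst concentration-cell relation: E = (RT/nF)*ln(C_cathode/C_anode)
RT/nF = 8.314*308/(4*96485) = 0.006635 V
ln(3.9/0.71) = 1.70347
E = 0.006635 * 1.70347 = 0.0113 V

0.0113 V


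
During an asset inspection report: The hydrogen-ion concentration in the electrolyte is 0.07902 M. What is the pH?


pH = −log10[H+]
pH = −log10(0.07902) = 1.1

1.1


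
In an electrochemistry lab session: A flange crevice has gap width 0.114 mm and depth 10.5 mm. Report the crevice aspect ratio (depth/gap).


Aspect ratio = depth / gap
Ratio = 10.5 / 0.114 = 92.1

92.1


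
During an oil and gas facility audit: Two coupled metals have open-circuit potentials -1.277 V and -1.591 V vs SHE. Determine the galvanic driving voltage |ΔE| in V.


Driving voltage is the absolute potential difference.
|ΔE| = |-1.277 − (-1.591)| = 0.314 V

0.314 V


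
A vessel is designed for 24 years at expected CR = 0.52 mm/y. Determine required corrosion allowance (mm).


Corrosion allowance = CR × design life
CA = 0.52 * 24 = 12.48 mm

12.48 mm


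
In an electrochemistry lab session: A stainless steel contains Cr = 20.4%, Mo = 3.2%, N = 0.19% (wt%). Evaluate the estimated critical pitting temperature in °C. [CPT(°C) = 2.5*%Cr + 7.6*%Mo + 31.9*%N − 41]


Apply the ASTM G48 empirical CPT estimate: CPT(°C) = 2.5*%Cr + 7.6*%Mo + 31.9*%N − 41
2.5*20.4 = 51; 7.6*3.2 = 24.32; 31.9*0.19 = 6.061
CPT = 51 + 24.32 + 6.061 − 41 = 40.381 °C
Rounded to 0.1 °C: CPT ≈ 40.4 °C

40.4 °C


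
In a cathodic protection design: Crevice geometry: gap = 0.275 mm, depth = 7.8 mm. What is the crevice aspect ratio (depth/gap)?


Aspect ratio = depth / gap
Ratio = 7.8 / 0.275 = 28.4

28.4


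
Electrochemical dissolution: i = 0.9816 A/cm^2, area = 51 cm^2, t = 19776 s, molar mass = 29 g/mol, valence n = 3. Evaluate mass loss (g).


Apply Faraday's law: m = i*A*t*M / (n*F)
Total charge passed Q = i*A*t = 0.9816*51*19776 = 990018.2016 C
m = Q*M/(n*F) = 990018.2016*29/(3*96485) = 99.188 g

99.188 g


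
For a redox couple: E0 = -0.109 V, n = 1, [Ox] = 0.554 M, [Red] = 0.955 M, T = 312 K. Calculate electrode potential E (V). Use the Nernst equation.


Apply the Nernst equation: E = E0 + (RT/nF)*ln([Ox]/[Red])
Step 1: RT/nF = 8.314*312/(1*96485) = 0.02688468 V
Step 2: [Ox]/[Red] = 0.554/0.955 = 0.580105
Step 3: ln(0.580105) = -0.544546
Step 4: correction = 0.02688468 * -0.544546 = -0.015 V
E = -0.109 + -0.015 = -0.124 V

-0.124 V


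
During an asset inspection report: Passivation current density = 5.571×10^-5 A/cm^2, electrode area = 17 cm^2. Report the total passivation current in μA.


I = i_pass * A, then convert A → μA (×10^6)
I = 5.571×10^-5 * 17 * 10^6 = 947.07 μA

947.07 μA


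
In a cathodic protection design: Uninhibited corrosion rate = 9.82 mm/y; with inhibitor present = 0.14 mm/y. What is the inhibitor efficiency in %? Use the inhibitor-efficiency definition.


Apply the inhibitor-efficiency definition: IE = (CR_blank − CR_inh)/CR_blank × 100
IE = (9.82 − 0.14) / 9.82 × 100
IE = 9.68 / 9.82 × 100 = 98.6 %

98.6 %


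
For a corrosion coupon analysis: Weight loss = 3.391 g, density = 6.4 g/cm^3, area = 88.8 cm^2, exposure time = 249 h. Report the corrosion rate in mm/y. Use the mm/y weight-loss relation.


Apply the mm/y weight-loss relation: CR = 87600 * W / (D * A * T)
Numerator: 87600 * 3.391 = 297051.6
Denominator: 6.4 * 88.8 * 249 = 141511.68
CR = 297051.6 / 141511.68 = 2.0991 mm/y

2.0991 mm/y


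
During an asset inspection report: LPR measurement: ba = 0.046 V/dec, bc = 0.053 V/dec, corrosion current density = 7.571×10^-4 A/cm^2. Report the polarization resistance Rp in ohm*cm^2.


Apply the Stern-Geary equation: Rp = ba*bc / (2.303*icorr*(ba+bc))
ba*bc = 0.046*0.053 = 0.002438
ba+bc = 0.099; 2.303*icorr*(ba+bc) = 2.303*7.571×10^-4*0.099 = 1.7261653×10^-4
Rp = 0.002438 / 1.7261653×10^-4 = 14.1 ohm*cm^2

14.1 ohm*cm^2


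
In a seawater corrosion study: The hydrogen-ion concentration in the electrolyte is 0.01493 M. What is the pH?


pH = −log10[H+]
pH = −log10(0.01493) = 1.83

1.83


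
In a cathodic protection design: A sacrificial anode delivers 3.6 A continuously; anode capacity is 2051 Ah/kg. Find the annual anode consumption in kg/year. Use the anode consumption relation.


Annual consumption = current * hours per year / capacity
Rate = 3.6 * 8760 / 2051 = 15.4 kg/year

15.4 kg/year


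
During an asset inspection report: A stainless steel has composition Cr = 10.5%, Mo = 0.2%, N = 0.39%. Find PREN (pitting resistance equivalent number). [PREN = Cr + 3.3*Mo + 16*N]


Apply the PREN formula: PREN = Cr + 3.3*Mo + 16*N
PREN = 10.5 + 3.3*0.2 + 16*0.39
PREN = 10.5 + 0.66 + 6.24 = 17.4

17.4


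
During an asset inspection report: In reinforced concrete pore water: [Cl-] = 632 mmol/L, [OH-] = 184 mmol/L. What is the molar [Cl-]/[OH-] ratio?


Threshold parameter = [Cl-] / [OH-] (molar basis; both in mmol/L, so units cancel)
Ratio = 632 / 184 = 3.43

3.43


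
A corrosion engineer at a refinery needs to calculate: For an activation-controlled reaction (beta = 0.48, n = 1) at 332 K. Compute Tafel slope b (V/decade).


Apply the Tafel slope relation: b = 2.303*R*T/(beta*n*F)
Numerator: 2.303 * 8.314 * 332 = 6356.85
Denominator: 0.48 * 1 * 96485 = 46312.8
b = 6356.85 / 46312.8 = 0.1373 V/decade

0.1373 V/decade


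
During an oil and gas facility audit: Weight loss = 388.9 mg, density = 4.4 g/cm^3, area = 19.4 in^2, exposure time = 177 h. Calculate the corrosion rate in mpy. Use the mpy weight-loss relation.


Apply the mpy weight-loss relation: CR = 534 * W / (D * A * T)
Numerator: 534 * 388.9 = 207672.6
Denominator: 4.4 * 19.4 * 177 = 15108.72
CR = 207672.6 / 15108.72 = 13.745 mpy

13.745 mpy


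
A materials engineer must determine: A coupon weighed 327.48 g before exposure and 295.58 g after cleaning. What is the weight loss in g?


Weight loss = initial − final
WL = 327.48 − 295.58 = 31.9 g

31.9 g


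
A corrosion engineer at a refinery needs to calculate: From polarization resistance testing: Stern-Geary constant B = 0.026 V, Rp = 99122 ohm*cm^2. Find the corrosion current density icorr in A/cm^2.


Apply the Stern-Geary relation: icorr = B / Rp
icorr = 0.026 / 99122 = 2.623×10^-7 A/cm^2

2.623×10^-7 A/cm^2


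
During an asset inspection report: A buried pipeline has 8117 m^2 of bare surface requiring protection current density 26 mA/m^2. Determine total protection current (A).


I = area * current density, then convert mA → A (÷1000)
I = 8117 * 26 / 1000 = 211.04 A

211.04 A


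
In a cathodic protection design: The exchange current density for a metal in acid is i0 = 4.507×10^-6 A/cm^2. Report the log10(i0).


i0 = 4.507×10^-6 A/cm^2
log10(i0) = -5.346

-5.346


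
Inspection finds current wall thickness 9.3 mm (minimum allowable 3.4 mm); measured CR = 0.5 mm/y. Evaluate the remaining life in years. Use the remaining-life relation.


Apply the remaining-life relation: RL = (t_current − t_min) / CR
RL = (9.3 − 3.4) / 0.5 = 5.9 / 0.5 = 11.8 years

11.8 years


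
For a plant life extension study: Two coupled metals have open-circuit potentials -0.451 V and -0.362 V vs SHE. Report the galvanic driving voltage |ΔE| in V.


Driving voltage is the absolute potential difference.
|ΔE| = |-0.451 − (-0.362)| = 0.089 V

0.089 V


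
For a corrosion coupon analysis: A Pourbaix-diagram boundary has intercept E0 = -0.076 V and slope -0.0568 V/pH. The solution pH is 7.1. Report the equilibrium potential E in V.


Apply the Pourbaix line equation: E = E0 + slope*pH
E = -0.076 + (-0.0568)*7.1 = -0.076 + (-0.40328) = -0.47928 V
Rounded to 4 decimal places: E = -0.4793 V

-0.4793 V


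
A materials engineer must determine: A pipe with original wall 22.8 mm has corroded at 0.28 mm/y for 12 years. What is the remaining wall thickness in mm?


Remaining wall = original − CR × time
t = 22.8 − 0.28*12 = 22.8 − 3.36 = 19.44 mm

19.44 mm


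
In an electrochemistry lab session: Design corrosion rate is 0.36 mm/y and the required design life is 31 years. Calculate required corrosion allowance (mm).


Corrosion allowance = CR × design life
CA = 0.36 * 31 = 11.16 mm

11.16 mm


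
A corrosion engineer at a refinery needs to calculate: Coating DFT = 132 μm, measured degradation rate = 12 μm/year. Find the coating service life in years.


Service life = thickness / degradation rate
Life = 132 / 12 = 11.0 years

11.0 years


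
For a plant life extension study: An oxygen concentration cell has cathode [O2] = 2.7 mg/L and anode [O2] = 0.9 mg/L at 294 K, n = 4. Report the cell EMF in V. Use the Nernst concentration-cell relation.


Apply the Nernst concentration-cell relation: E = (RT/nF)*ln(C_cathode/C_anode)
RT/nF = 8.314*294/(4*96485) = 0.00633341 V
ln(2.7/0.9) = 1.09861
E = 0.00633341 * 1.09861 = 0.00696 V

0.00696 V


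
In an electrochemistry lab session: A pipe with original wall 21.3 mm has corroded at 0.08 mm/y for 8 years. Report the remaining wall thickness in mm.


Remaining wall = original − CR × time
t = 21.3 − 0.08*8 = 21.3 − 0.64 = 20.66 mm

20.66 mm


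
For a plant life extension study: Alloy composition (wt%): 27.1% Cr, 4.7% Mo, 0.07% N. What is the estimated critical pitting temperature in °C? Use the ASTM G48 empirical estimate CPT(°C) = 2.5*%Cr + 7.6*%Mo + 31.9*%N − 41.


Apply the ASTM G48 empirical CPT estimate: CPT(°C) = 2.5*%Cr + 7.6*%Mo + 31.9*%N − 41
2.5*27.1 = 67.75; 7.6*4.7 = 35.72; 31.9*0.07 = 2.233
CPT = 67.75 + 35.72 + 2.233 − 41 = 64.703 °C
Rounded to 0.1 °C: CPT ≈ 64.7 °C

64.7 °C


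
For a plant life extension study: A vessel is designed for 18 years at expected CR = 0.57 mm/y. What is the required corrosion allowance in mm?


Corrosion allowance = CR × design life
CA = 0.57 * 18 = 10.26 mm

10.26 mm


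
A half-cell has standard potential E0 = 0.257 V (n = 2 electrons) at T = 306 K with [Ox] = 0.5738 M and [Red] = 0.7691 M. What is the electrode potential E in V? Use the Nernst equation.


Apply the Nernst equation: E = E0 + (RT/nF)*ln([Ox]/[Red])
Step 1: RT/nF = 8.314*306/(2*96485) = 0.01318383 V
Step 2: [Ox]/[Red] = 0.5738/0.7691 = 0.746067
Step 3: ln(0.746067) = -0.29294
Step 4: correction = 0.01318383 * -0.29294 = -0.0039 V
E = 0.257 + -0.0039 = 0.2531 V

0.2531 V


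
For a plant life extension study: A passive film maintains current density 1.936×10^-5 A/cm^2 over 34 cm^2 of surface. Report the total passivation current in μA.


I = i_pass * A, then convert A → μA (×10^6)
I = 1.936×10^-5 * 34 * 10^6 = 658.24 μA

658.24 μA


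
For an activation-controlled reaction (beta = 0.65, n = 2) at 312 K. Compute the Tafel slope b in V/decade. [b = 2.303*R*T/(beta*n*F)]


Apply the Tafel slope relation: b = 2.303*R*T/(beta*n*F)
Numerator: 2.303 * 8.314 * 312 = 5973.91
Denominator: 0.65 * 2 * 96485 = 125430.5
b = 5973.91 / 125430.5 = 0.048 V/decade

0.048 V/decade


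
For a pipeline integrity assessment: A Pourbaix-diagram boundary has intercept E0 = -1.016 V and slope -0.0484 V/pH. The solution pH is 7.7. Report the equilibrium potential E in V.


Apply the Pourbaix line equation: E = E0 + slope*pH
E = -1.016 + (-0.0484)*7.7 = -1.016 + (-0.37268) = -1.38868 V
Rounded to 4 decimal places: E = -1.3887 V

-1.3887 V


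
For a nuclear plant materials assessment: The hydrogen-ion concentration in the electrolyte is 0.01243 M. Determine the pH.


pH = −log10[H+]
pH = −log10(0.01243) = 1.91

1.91


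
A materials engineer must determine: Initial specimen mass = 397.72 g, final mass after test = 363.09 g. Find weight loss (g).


Weight loss = initial − final
WL = 397.72 − 363.09 = 34.63 g

34.63 g


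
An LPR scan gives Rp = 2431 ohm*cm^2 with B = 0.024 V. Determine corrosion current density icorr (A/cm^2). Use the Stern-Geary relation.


Apply the Stern-Geary relation: icorr = B / Rp
icorr = 0.024 / 2431 = 9.872×10^-6 A/cm^2

9.872×10^-6 A/cm^2


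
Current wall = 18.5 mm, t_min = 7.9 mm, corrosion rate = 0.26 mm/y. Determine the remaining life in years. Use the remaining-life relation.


Apply the remaining-life relation: RL = (t_current − t_min) / CR
RL = (18.5 − 7.9) / 0.26 = 10.6 / 0.26 = 40.8 years

40.8 years


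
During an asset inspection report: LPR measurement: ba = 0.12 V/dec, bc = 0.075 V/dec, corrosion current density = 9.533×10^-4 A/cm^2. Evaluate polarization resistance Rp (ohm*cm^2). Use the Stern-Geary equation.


Apply the Stern-Geary equation: Rp = ba*bc / (2.303*icorr*(ba+bc))
ba*bc = 0.12*0.075 = 0.009
ba+bc = 0.195; 2.303*icorr*(ba+bc) = 2.303*9.533×10^-4*0.195 = 4.2811273×10^-4
Rp = 0.009 / 4.2811273×10^-4 = 21.0 ohm*cm^2

21.0 ohm*cm^2


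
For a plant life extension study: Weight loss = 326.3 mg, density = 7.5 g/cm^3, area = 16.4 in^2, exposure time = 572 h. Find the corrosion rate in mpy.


Apply the mpy weight-loss relation: CR = 534 * W / (D * A * T)
Numerator: 534 * 326.3 = 174244.2
Denominator: 7.5 * 16.4 * 572 = 70356.0
CR = 174244.2 / 70356.0 = 2.47661 mpy

2.47661 mpy


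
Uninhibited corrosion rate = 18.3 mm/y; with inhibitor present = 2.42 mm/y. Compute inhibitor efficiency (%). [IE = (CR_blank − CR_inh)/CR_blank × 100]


Apply the inhibitor-efficiency definition: IE = (CR_blank − CR_inh)/CR_blank × 100
IE = (18.3 − 2.42) / 18.3 × 100
IE = 15.88 / 18.3 × 100 = 86.8 %

86.8 %


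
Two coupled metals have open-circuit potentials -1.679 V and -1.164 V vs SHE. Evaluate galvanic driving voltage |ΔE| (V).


Driving voltage is the absolute potential difference.
|ΔE| = |-1.679 − (-1.164)| = 0.515 V

0.515 V


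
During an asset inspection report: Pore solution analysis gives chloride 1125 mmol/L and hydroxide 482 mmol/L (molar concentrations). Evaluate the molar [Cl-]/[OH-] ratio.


Threshold parameter = [Cl-] / [OH-] (molar basis; both in mmol/L, so units cancel)
Ratio = 1125 / 482 = 2.33

2.33


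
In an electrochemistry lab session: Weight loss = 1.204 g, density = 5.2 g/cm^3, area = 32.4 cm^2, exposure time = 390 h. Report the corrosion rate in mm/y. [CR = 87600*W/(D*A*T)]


Apply the mm/y weight-loss relation: CR = 87600 * W / (D * A * T)
Numerator: 87600 * 1.204 = 105470.4
Denominator: 5.2 * 32.4 * 390 = 65707.2
CR = 105470.4 / 65707.2 = 1.60516 mm/y

1.60516 mm/y


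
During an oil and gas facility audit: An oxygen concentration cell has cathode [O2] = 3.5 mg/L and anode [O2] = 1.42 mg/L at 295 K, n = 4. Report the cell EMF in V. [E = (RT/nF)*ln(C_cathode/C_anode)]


Apply the Nernst concentration-cell relation: E = (RT/nF)*ln(C_cathode/C_anode)
RT/nF = 8.314*295/(4*96485) = 0.00635495 V
ln(3.5/1.42) = 0.90211
E = 0.00635495 * 0.90211 = 0.00573 V

0.00573 V


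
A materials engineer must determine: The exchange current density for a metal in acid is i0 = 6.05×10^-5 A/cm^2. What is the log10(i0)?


i0 = 6.05×10^-5 A/cm^2
log10(i0) = -4.218

-4.218


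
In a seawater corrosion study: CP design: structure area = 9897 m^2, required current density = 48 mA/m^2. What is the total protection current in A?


I = area * current density, then convert mA → A (÷1000)
I = 9897 * 48 / 1000 = 475.06 A

475.06 A


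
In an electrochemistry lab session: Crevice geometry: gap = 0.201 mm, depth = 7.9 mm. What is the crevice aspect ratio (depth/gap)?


Aspect ratio = depth / gap
Ratio = 7.9 / 0.201 = 39.3

39.3


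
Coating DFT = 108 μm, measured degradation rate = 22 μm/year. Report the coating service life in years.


Service life = thickness / degradation rate
Life = 108 / 22 = 4.9 years

4.9 years


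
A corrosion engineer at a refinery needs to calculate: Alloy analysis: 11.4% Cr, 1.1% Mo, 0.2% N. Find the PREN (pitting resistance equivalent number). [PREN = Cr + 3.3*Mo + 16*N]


Apply the PREN formula: PREN = Cr + 3.3*Mo + 16*N
PREN = 11.4 + 3.3*1.1 + 16*0.2
PREN = 11.4 + 3.63 + 3.2 = 18.23

18.23


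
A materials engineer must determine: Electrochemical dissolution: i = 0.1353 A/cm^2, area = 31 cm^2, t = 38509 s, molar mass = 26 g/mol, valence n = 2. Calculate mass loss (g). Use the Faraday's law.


Apply Faraday's law: m = i*A*t*M / (n*F)
Total charge passed Q = i*A*t = 0.1353*31*38509 = 161518.2987 C
m = Q*M/(n*F) = 161518.2987*26/(2*96485) = 21.76232 g

21.76232 g


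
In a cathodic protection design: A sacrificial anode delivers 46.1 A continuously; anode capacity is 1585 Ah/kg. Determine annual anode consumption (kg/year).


Annual consumption = current * hours per year / capacity
Rate = 46.1 * 8760 / 1585 = 254.8 kg/year

254.8 kg/year


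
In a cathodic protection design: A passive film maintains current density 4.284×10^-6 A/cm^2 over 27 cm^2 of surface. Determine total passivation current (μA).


I = i_pass * A, then convert A → μA (×10^6)
I = 4.284×10^-6 * 27 * 10^6 = 115.67 μA

115.67 μA


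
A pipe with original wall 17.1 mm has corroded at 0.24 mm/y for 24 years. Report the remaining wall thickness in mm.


Remaining wall = original − CR × time
t = 17.1 − 0.24*24 = 17.1 − 5.76 = 11.34 mm

11.34 mm


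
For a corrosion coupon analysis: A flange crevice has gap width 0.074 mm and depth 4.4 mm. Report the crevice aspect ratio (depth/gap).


Aspect ratio = depth / gap
Ratio = 4.4 / 0.074 = 59.5

59.5


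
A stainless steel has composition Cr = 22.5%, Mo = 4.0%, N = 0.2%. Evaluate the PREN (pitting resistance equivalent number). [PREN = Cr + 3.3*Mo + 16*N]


Apply the PREN formula: PREN = Cr + 3.3*Mo + 16*N
PREN = 22.5 + 3.3*4.0 + 16*0.2
PREN = 22.5 + 13.2 + 3.2 = 38.9

38.9


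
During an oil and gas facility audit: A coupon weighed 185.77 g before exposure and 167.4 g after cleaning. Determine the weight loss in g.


Weight loss = initial − final
WL = 185.77 − 167.4 = 18.37 g

18.37 g


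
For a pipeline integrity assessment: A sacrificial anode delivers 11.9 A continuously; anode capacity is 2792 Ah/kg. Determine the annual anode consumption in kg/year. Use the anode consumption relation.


Annual consumption = current * hours per year / capacity
Rate = 11.9 * 8760 / 2792 = 37.3 kg/year

37.3 kg/year


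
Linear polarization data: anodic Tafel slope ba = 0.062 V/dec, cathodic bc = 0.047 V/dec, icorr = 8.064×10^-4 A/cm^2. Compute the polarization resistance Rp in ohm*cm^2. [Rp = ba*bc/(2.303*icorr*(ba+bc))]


Apply the Stern-Geary equation: Rp = ba*bc / (2.303*icorr*(ba+bc))
ba*bc = 0.062*0.047 = 0.002914
ba+bc = 0.109; 2.303*icorr*(ba+bc) = 2.303*8.064×10^-4*0.109 = 2.0242817×10^-4
Rp = 0.002914 / 2.0242817×10^-4 = 14.4 ohm*cm^2

14.4 ohm*cm^2


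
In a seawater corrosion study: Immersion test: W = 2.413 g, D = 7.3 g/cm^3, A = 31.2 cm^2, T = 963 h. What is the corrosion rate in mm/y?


Apply the mm/y weight-loss relation: CR = 87600 * W / (D * A * T)
Numerator: 87600 * 2.413 = 211378.8
Denominator: 7.3 * 31.2 * 963 = 219332.88
CR = 211378.8 / 219332.88 = 0.96374 mm/y

0.96374 mm/y


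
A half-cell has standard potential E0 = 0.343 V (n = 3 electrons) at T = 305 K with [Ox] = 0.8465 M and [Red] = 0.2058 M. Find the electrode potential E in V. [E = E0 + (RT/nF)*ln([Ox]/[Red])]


Apply the Nernst equation: E = E0 + (RT/nF)*ln([Ox]/[Red])
Step 1: RT/nF = 8.314*305/(3*96485) = 0.0087605 V
Step 2: [Ox]/[Red] = 0.8465/0.2058 = 4.113217
Step 3: ln(4.113217) = 1.414205
Step 4: correction = 0.0087605 * 1.414205 = 0.0124 V
E = 0.343 + 0.0124 = 0.3554 V

0.3554 V


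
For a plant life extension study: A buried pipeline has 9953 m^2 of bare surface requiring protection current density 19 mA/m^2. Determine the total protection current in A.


I = area * current density, then convert mA → A (÷1000)
I = 9953 * 19 / 1000 = 189.11 A

189.11 A


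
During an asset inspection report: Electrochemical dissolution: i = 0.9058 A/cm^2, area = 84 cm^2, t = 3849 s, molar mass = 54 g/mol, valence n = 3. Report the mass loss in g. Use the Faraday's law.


Apply Faraday's law: m = i*A*t*M / (n*F)
Total charge passed Q = i*A*t = 0.9058*84*3849 = 292859.6328 C
m = Q*M/(n*F) = 292859.6328*54/(3*96485) = 54.6352 g

54.6352 g


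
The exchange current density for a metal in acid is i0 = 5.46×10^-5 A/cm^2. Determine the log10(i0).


i0 = 5.46×10^-5 A/cm^2
log10(i0) = -4.263

-4.263


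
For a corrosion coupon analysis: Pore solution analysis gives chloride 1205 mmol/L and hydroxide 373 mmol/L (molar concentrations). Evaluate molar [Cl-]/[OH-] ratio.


Threshold parameter = [Cl-] / [OH-] (molar basis; both in mmol/L, so units cancel)
Ratio = 1205 / 373 = 3.23

3.23


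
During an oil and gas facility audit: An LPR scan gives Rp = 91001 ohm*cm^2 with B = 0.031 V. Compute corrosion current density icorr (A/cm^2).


Apply the Stern-Geary relation: icorr = B / Rp
icorr = 0.031 / 91001 = 3.407×10^-7 A/cm^2

3.407×10^-7 A/cm^2


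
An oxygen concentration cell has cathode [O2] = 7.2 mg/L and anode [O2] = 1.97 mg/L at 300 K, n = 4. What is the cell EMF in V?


Apply the Nernst concentration-cell relation: E = (RT/nF)*ln(C_cathode/C_anode)
RT/nF = 8.314*300/(4*96485) = 0.00646266 V
ln(7.2/1.97) = 1.29605
E = 0.00646266 * 1.29605 = 0.00838 V

0.00838 V


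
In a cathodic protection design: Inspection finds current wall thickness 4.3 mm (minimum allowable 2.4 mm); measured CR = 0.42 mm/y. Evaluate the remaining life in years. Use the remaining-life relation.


Apply the remaining-life relation: RL = (t_current − t_min) / CR
RL = (4.3 − 2.4) / 0.42 = 1.9 / 0.42 = 4.5 years

4.5 years


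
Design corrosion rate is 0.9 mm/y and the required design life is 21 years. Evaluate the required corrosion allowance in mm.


Corrosion allowance = CR × design life
CA = 0.9 * 21 = 18.9 mm

18.9 mm


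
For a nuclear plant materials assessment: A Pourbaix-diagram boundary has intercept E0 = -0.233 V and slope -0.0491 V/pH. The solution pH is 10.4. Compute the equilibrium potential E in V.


Apply the Pourbaix line equation: E = E0 + slope*pH
E = -0.233 + (-0.0491)*10.4 = -0.233 + (-0.51064) = -0.74364 V
Rounded to 3 decimal places: E = -0.744 V

-0.744 V
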